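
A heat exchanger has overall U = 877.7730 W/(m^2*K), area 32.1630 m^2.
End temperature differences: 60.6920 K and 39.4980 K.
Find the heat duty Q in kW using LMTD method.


LMTD = 49.3386 K
Q = 877.7730 * 32.1630 * 49.3386 = 1392919.4048 W = 1392.9194 kW

1392.9194 kW


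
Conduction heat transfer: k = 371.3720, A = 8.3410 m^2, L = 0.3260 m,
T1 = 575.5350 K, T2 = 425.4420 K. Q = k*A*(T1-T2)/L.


dT = 150.0930 K
Q = 371.3720 * 8.3410 * 150.0930 / 0.3260 = 1426166.1224 W

1426166.1224 W


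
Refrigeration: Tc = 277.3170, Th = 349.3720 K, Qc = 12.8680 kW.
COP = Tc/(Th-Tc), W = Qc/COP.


COP = 277.3170 / 72.0550 = 3.8487
W = 12.8680 / 3.8487 = 3.3435 kW

COP = 3.8487, W = 3.3435 kW


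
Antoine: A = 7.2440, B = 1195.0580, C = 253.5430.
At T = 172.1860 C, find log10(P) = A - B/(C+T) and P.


C+T = 425.7290
B/(C+T) = 2.8071
log10(P) = 7.2440 - 2.8071 = 4.4369
P = 10^4.4369 = 27347.2589 mmHg

27347.2589 mmHg


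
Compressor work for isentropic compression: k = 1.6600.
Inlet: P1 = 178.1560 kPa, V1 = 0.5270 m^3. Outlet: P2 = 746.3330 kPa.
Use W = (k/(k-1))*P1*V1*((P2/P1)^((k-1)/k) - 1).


(k-1)/k = 0.3976
(P2/P1)^exp = 1.7675
W = 2.5152 * 178.1560 * 0.5270 * (1.7675 - 1) = 181.2344 kJ

181.2344 kJ


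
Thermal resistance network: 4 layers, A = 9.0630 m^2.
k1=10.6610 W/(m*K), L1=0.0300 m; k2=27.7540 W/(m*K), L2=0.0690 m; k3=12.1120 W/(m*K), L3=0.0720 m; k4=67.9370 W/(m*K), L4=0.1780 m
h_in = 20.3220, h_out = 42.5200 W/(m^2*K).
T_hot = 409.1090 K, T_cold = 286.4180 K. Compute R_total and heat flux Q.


R_conv_in = 1/(20.3220*9.0630) = 0.0054
R_1 = 0.0300/(10.6610*9.0630) = 0.0003
R_2 = 0.0690/(27.7540*9.0630) = 0.0003
R_3 = 0.0720/(12.1120*9.0630) = 0.0007
R_4 = 0.1780/(67.9370*9.0630) = 0.0003
R_conv_out = 1/(42.5200*9.0630) = 0.0026
R_total = 0.0096 K/W
Q = 122.6910 / 0.0096 = 12841.4144 W

R_total = 0.0096 K/W, Q = 12841.4144 W


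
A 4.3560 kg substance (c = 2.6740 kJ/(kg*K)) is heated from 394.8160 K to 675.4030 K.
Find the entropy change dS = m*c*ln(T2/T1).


T2/T1 = 1.7107
ln(T2/T1) = 0.5369
dS = 4.3560 * 2.6740 * 0.5369 = 6.2537 kJ/K

6.2537 kJ/K


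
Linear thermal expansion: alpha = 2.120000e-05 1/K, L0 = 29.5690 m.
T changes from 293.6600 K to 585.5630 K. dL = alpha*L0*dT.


dT = 291.9030 K
dL = 2.120000e-05 * 29.5690 * 291.9030 = 0.182983 m
L_final = 29.751983 m

dL = 0.182983 m


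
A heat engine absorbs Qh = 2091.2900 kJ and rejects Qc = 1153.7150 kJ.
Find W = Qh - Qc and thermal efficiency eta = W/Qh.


W = 2091.2900 - 1153.7150 = 937.5750 kJ
eta = 937.5750 / 2091.2900 = 0.4483 = 44.8324%

W = 937.5750 kJ, eta = 44.8324%


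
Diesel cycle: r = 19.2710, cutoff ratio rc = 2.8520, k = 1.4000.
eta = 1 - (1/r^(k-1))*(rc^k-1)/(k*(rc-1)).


r^(k-1) = 3.2656
rc^k = 4.3372
eta = 0.6059 = 60.5859%

60.5859%


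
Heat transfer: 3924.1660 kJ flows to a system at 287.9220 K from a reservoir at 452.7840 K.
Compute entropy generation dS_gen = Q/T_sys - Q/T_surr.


dS_sys = 3924.1660/287.9220 = 13.6293 kJ/K
dS_surr = -3924.1660/452.7840 = -8.6668 kJ/K
dS_gen = 13.6293 - 8.6668 = 4.9625 kJ/K (irreversible)

dS_gen = 4.9625 kJ/K, irreversible


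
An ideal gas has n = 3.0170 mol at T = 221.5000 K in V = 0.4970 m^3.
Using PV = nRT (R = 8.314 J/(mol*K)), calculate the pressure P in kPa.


P = nRT/V = 3.0170 * 8.314 * 221.5000 / 0.4970
= 5555.9594 / 0.4970 = 11178.9927 Pa = 11.1790 kPa

11.1790 kPa


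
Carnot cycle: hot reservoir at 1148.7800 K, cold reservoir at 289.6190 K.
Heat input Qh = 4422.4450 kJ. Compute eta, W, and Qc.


eta = 1 - 289.6190/1148.7800 = 0.7479
W = 0.7479 * 4422.4450 = 3307.5021 kJ
Qc = 4422.4450 - 3307.5021 = 1114.9429 kJ

eta = 74.7890%, W = 3307.5021 kJ, Qc = 1114.9429 kJ


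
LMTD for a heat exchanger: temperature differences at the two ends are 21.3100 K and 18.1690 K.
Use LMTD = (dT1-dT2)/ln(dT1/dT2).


dT1/dT2 = 1.1729
ln(dT1/dT2) = 0.1595
LMTD = 3.1410 / 0.1595 = 19.6978 K

19.6978 K


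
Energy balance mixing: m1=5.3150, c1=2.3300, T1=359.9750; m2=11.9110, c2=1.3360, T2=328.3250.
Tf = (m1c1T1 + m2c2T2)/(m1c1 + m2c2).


num = 9682.5796
den = 28.2970
Tf = 342.1763 K

342.1763 K


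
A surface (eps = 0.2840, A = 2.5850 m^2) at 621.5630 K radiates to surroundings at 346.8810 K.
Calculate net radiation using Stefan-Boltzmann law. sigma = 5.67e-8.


T^4 = 1.4926e+11
Tsurr^4 = 1.4478e+10
Q = 0.2840 * 5.67e-8 * 2.5850 * 1.3478e+11 = 5610.3412 W

5610.3412 W


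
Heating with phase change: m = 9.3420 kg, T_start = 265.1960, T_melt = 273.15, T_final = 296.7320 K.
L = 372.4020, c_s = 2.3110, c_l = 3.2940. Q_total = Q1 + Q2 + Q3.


Q1 (sensible, solid) = 9.3420 * 2.3110 * 7.9540 = 171.7218 kJ
Q2 (latent) = 9.3420 * 372.4020 = 3478.9795 kJ
Q3 (sensible, liquid) = 9.3420 * 3.2940 * 23.5820 = 725.6782 kJ
Q_total = 4376.3795 kJ

4376.3795 kJ


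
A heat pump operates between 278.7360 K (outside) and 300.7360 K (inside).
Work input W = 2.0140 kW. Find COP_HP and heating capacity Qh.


COP = 300.7360 / 22.0000 = 13.6698
Qh = 13.6698 * 2.0140 = 27.5310 kW

COP = 13.6698, Qh = 27.5310 kW


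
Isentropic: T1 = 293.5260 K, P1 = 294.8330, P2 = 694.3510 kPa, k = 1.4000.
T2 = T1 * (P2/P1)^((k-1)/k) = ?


(k-1)/k = 0.2857
(P2/P1)^exp = 1.2773
T2 = 293.5260 * 1.2773 = 374.9153 K

374.9153 K


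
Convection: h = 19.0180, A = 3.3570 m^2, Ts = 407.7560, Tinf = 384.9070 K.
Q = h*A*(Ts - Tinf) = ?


dT = 22.8490 K
Q = 19.0180 * 3.3570 * 22.8490 = 1458.7584 W

1458.7584 W


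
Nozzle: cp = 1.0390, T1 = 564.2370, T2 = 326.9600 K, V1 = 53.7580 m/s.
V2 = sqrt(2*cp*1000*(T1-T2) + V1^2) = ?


dT = 237.2770 K
2*cp*1000*dT = 493061.6060
V1^2 = 2889.9226
V2 = sqrt(495951.5286) = 704.2383 m/s

704.2383 m/s


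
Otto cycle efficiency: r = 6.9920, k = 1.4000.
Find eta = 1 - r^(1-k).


r^(k-1) = 2.1769
eta = 1 - 1/2.1769 = 0.5406 = 54.0633%

54.0633%


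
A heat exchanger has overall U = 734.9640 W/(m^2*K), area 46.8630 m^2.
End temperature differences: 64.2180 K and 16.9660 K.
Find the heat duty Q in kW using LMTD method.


LMTD = 35.4992 K
Q = 734.9640 * 46.8630 * 35.4992 = 1222685.4244 W = 1222.6854 kW

1222.6854 kW


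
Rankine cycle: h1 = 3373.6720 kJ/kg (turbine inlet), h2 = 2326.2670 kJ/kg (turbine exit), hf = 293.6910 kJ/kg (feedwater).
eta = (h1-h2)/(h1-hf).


W = 1047.4050 kJ/kg
Q_in = 3079.9810 kJ/kg
eta = 0.3401 = 34.0069%

eta = 34.0069%


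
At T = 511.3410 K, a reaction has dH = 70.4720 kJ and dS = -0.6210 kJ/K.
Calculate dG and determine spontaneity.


T*dS = 511.3410 * -0.6210 = -317.5428 kJ
dG = 70.4720 + 317.5428 = 388.0148 kJ (non-spontaneous)

dG = 388.0148 kJ, non-spontaneous


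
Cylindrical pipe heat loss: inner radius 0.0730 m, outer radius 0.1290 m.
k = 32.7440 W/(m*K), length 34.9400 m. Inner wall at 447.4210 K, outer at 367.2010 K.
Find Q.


dT = 80.2200 K
ln(ro/ri) = 0.5694
Q = 2*pi*32.7440*34.9400*80.2200 / 0.5694 = 1012827.7060 W

1012827.7060 W


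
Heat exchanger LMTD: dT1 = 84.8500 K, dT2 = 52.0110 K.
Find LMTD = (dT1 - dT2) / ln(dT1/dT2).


dT1/dT2 = 1.6314
ln(dT1/dT2) = 0.4894
LMTD = 32.8390 / 0.4894 = 67.0965 K

67.0965 K


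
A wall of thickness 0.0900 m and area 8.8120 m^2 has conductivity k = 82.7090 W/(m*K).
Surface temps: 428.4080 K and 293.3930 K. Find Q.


dT = 135.0150 K
Q = 82.7090 * 8.8120 * 135.0150 / 0.0900 = 1093369.0340 W

1093369.0340 W


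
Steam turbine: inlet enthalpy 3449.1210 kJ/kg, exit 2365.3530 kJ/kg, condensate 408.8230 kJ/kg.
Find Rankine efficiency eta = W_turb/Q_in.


W = 1083.7680 kJ/kg
Q_in = 3040.2980 kJ/kg
eta = 0.3565 = 35.6468%

eta = 35.6468%


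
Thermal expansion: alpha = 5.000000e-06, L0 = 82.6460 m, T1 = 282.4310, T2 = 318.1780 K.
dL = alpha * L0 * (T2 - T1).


dT = 35.7470 K
dL = 5.000000e-06 * 82.6460 * 35.7470 = 0.014772 m
L_final = 82.660772 m

dL = 0.014772 m


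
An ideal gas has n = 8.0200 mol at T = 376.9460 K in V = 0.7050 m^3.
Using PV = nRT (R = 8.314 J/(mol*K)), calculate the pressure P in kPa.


P = nRT/V = 8.0200 * 8.314 * 376.9460 / 0.7050
= 25134.1109 / 0.7050 = 35651.2212 Pa = 35.6512 kPa

35.6512 kPa


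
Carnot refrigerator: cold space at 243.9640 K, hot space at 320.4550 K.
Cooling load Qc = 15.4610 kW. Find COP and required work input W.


COP = 243.9640 / 76.4910 = 3.1894
W = 15.4610 / 3.1894 = 4.8475 kW

COP = 3.1894, W = 4.8475 kW


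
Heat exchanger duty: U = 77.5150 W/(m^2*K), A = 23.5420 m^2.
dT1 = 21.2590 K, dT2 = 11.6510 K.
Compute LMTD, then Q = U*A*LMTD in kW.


LMTD = 15.9764 K
Q = 77.5150 * 23.5420 * 15.9764 = 29154.6016 W = 29.1546 kW

29.1546 kW


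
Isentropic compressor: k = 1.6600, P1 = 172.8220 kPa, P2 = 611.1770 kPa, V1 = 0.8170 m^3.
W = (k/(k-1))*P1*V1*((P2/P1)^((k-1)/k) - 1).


(k-1)/k = 0.3976
(P2/P1)^exp = 1.6524
W = 2.5152 * 172.8220 * 0.8170 * (1.6524 - 1) = 231.6724 kJ

231.6724 kJ


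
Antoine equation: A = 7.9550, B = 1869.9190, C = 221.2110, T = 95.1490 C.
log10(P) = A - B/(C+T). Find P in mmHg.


C+T = 316.3600
B/(C+T) = 5.9107
log10(P) = 7.9550 - 5.9107 = 2.0443
P = 10^2.0443 = 110.7308 mmHg

110.7308 mmHg


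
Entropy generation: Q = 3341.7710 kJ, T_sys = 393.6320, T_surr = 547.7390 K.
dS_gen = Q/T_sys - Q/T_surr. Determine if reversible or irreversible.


dS_sys = 3341.7710/393.6320 = 8.4896 kJ/K
dS_surr = -3341.7710/547.7390 = -6.1010 kJ/K
dS_gen = 8.4896 - 6.1010 = 2.3886 kJ/K (irreversible)

dS_gen = 2.3886 kJ/K, irreversible


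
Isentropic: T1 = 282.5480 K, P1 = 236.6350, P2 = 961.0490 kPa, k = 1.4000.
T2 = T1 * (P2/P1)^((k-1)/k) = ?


(k-1)/k = 0.2857
(P2/P1)^exp = 1.4925
T2 = 282.5480 * 1.4925 = 421.6936 K

421.6936 K


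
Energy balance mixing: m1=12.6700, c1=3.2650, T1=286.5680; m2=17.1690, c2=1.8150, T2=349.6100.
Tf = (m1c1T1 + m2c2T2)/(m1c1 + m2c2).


num = 22749.0702
den = 72.5293
Tf = 313.6536 K

313.6536 K


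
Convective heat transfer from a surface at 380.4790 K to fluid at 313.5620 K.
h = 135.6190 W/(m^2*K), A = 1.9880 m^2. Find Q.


dT = 66.9170 K
Q = 135.6190 * 1.9880 * 66.9170 = 18041.5306 W

18041.5306 W


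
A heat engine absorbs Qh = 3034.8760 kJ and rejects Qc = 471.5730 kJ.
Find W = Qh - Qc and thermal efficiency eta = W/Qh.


W = 3034.8760 - 471.5730 = 2563.3030 kJ
eta = 2563.3030 / 3034.8760 = 0.8446 = 84.4615%

W = 2563.3030 kJ, eta = 84.4615%


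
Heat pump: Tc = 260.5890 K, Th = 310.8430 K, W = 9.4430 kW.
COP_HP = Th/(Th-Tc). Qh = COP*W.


COP = 310.8430 / 50.2540 = 6.1854
Qh = 6.1854 * 9.4430 = 58.4091 kW

COP = 6.1854, Qh = 58.4091 kW


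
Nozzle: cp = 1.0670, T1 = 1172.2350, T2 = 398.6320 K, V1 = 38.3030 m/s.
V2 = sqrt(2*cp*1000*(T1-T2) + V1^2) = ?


dT = 773.6030 K
2*cp*1000*dT = 1650868.8020
V1^2 = 1467.1198
V2 = sqrt(1652335.9218) = 1285.4322 m/s

1285.4322 m/s


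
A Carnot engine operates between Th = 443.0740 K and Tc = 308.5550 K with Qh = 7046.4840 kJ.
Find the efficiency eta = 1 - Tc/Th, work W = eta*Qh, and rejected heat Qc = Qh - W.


eta = 1 - 308.5550/443.0740 = 0.3036
W = 0.3036 * 7046.4840 = 2139.3401 kJ
Qc = 7046.4840 - 2139.3401 = 4907.1439 kJ

eta = 30.3604%, W = 2139.3401 kJ, Qc = 4907.1439 kJ


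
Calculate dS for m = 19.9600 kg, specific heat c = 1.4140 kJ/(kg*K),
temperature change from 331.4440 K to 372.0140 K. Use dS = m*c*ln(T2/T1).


T2/T1 = 1.1224
ln(T2/T1) = 0.1155
dS = 19.9600 * 1.4140 * 0.1155 = 3.2590 kJ/K

3.2590 kJ/K


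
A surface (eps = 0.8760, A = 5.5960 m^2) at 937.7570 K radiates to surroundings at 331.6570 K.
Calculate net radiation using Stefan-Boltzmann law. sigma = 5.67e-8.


T^4 = 7.7332e+11
Tsurr^4 = 1.2099e+10
Q = 0.8760 * 5.67e-8 * 5.5960 * 7.6122e+11 = 211581.4386 W

211581.4386 W


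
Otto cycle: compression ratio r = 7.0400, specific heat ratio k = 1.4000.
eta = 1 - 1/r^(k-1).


r^(k-1) = 2.1829
eta = 1 - 1/2.1829 = 0.5419 = 54.1889%

54.1889%


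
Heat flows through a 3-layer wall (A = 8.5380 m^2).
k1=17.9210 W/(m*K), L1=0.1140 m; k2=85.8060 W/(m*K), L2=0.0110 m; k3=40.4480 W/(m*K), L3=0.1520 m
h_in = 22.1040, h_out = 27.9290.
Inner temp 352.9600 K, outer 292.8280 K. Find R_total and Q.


R_conv_in = 1/(22.1040*8.5380) = 0.0053
R_1 = 0.1140/(17.9210*8.5380) = 0.0007
R_2 = 0.0110/(85.8060*8.5380) = 1.5015e-05
R_3 = 0.1520/(40.4480*8.5380) = 0.0004
R_conv_out = 1/(27.9290*8.5380) = 0.0042
R_total = 0.0107 K/W
Q = 60.1320 / 0.0107 = 5623.7209 W

R_total = 0.0107 K/W, Q = 5623.7209 W


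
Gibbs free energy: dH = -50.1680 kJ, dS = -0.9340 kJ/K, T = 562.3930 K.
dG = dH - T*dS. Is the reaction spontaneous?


T*dS = 562.3930 * -0.9340 = -525.2751 kJ
dG = -50.1680 + 525.2751 = 475.1071 kJ (non-spontaneous)

dG = 475.1071 kJ, non-spontaneous


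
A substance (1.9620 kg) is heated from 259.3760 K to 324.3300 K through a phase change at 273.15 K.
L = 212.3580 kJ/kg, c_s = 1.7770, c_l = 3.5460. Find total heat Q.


Q1 (sensible, solid) = 1.9620 * 1.7770 * 13.7740 = 48.0227 kJ
Q2 (latent) = 1.9620 * 212.3580 = 416.6464 kJ
Q3 (sensible, liquid) = 1.9620 * 3.5460 * 51.1800 = 356.0722 kJ
Q_total = 820.7412 kJ

820.7412 kJ


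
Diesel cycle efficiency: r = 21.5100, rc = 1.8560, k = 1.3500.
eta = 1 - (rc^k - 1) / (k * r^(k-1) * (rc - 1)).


r^(k-1) = 2.9270
rc^k = 2.3045
eta = 0.6143 = 61.4327%

61.4327%


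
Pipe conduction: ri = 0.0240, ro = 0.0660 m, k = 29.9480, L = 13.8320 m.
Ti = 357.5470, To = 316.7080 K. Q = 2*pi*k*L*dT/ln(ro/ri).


dT = 40.8390 K
ln(ro/ri) = 1.0116
Q = 2*pi*29.9480*13.8320*40.8390 / 1.0116 = 105074.7971 W

105074.7971 W


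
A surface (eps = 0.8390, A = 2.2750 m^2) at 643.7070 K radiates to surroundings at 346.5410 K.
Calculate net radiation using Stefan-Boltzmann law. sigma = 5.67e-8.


T^4 = 1.7169e+11
Tsurr^4 = 1.4422e+10
Q = 0.8390 * 5.67e-8 * 2.2750 * 1.5727e+11 = 17020.6476 W

17020.6476 W


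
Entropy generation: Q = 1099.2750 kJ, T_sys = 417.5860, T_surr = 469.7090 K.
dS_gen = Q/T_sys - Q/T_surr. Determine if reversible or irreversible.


dS_sys = 1099.2750/417.5860 = 2.6325 kJ/K
dS_surr = -1099.2750/469.7090 = -2.3403 kJ/K
dS_gen = 2.6325 - 2.3403 = 0.2921 kJ/K (irreversible)

dS_gen = 0.2921 kJ/K, irreversible


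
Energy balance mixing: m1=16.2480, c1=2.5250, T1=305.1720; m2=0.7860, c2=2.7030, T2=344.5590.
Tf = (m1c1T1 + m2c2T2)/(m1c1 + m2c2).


num = 13252.0831
den = 43.1508
Tf = 307.1112 K

307.1112 K


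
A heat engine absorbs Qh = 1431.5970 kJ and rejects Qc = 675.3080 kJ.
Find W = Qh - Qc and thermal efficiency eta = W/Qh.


W = 1431.5970 - 675.3080 = 756.2890 kJ
eta = 756.2890 / 1431.5970 = 0.5283 = 52.8283%

W = 756.2890 kJ, eta = 52.8283%


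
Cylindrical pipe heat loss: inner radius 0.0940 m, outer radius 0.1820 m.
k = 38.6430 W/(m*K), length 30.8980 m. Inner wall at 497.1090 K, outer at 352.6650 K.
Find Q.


dT = 144.4440 K
ln(ro/ri) = 0.6607
Q = 2*pi*38.6430*30.8980*144.4440 / 0.6607 = 1640092.8929 W

1640092.8929 W


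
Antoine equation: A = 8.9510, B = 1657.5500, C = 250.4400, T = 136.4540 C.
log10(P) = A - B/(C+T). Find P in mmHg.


C+T = 386.8940
B/(C+T) = 4.2842
log10(P) = 8.9510 - 4.2842 = 4.6668
P = 10^4.6668 = 46424.9667 mmHg

46424.9667 mmHg


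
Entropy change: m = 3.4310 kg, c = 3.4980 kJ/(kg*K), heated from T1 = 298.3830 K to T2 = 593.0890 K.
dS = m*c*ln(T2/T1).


T2/T1 = 1.9877
ln(T2/T1) = 0.6870
dS = 3.4310 * 3.4980 * 0.6870 = 8.2447 kJ/K

8.2447 kJ/K


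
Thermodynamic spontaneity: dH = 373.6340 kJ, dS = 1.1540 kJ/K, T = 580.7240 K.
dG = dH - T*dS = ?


T*dS = 580.7240 * 1.1540 = 670.1555 kJ
dG = 373.6340 - 670.1555 = -296.5215 kJ (spontaneous)

dG = -296.5215 kJ, spontaneous


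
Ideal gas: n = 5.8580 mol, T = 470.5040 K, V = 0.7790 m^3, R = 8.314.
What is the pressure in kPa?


P = nRT/V = 5.8580 * 8.314 * 470.5040 / 0.7790
= 22915.1502 / 0.7790 = 29416.1106 Pa = 29.4161 kPa

29.4161 kPa


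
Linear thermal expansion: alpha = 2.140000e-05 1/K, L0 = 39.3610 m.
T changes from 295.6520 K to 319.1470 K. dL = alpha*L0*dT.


dT = 23.4950 K
dL = 2.140000e-05 * 39.3610 * 23.4950 = 0.019790 m
L_final = 39.380790 m

dL = 0.019790 m


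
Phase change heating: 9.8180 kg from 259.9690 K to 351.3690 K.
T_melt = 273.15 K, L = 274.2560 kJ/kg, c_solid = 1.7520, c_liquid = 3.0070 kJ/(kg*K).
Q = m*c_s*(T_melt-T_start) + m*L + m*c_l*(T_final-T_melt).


Q1 (sensible, solid) = 9.8180 * 1.7520 * 13.1810 = 226.7282 kJ
Q2 (latent) = 9.8180 * 274.2560 = 2692.6454 kJ
Q3 (sensible, liquid) = 9.8180 * 3.0070 * 78.2190 = 2309.2381 kJ
Q_total = 5228.6117 kJ

5228.6117 kJ


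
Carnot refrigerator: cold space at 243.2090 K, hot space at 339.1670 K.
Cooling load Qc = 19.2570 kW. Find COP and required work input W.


COP = 243.2090 / 95.9580 = 2.5345
W = 19.2570 / 2.5345 = 7.5978 kW

COP = 2.5345, W = 7.5978 kW


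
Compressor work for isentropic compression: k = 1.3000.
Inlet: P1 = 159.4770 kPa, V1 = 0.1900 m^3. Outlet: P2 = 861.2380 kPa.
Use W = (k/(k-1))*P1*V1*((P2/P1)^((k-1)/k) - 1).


(k-1)/k = 0.2308
(P2/P1)^exp = 1.4758
W = 4.3333 * 159.4770 * 0.1900 * (1.4758 - 1) = 62.4710 kJ

62.4710 kJ


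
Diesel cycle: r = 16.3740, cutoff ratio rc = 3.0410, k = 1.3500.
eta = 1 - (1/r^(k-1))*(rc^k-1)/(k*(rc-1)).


r^(k-1) = 2.6604
rc^k = 4.4882
eta = 0.5241 = 52.4150%

52.4150%


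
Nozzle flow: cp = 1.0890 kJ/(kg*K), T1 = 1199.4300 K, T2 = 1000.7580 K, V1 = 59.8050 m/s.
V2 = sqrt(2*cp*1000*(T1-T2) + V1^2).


dT = 198.6720 K
2*cp*1000*dT = 432707.6160
V1^2 = 3576.6380
V2 = sqrt(436284.2540) = 660.5182 m/s

660.5182 m/s


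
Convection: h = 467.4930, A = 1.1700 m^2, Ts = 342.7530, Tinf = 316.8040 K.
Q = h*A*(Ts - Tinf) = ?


dT = 25.9490 K
Q = 467.4930 * 1.1700 * 25.9490 = 14193.2418 W

14193.2418 W


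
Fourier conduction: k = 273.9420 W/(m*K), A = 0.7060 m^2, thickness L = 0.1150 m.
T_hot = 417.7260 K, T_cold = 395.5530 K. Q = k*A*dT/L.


dT = 22.1730 K
Q = 273.9420 * 0.7060 * 22.1730 / 0.1150 = 37289.7902 W

37289.7902 W


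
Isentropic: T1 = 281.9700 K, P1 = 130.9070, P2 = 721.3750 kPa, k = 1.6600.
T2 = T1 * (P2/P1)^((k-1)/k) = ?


(k-1)/k = 0.3976
(P2/P1)^exp = 1.9710
T2 = 281.9700 * 1.9710 = 555.7714 K

555.7714 K


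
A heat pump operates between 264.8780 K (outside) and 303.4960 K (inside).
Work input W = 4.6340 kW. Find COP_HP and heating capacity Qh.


COP = 303.4960 / 38.6180 = 7.8589
Qh = 7.8589 * 4.6340 = 36.4183 kW

COP = 7.8589, Qh = 36.4183 kW


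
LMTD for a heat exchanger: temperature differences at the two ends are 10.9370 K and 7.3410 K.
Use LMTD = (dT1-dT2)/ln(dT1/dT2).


dT1/dT2 = 1.4899
ln(dT1/dT2) = 0.3987
LMTD = 3.5960 / 0.3987 = 9.0198 K

9.0198 K


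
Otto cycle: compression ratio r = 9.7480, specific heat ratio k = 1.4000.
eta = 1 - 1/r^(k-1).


r^(k-1) = 2.4864
eta = 1 - 1/2.4864 = 0.5978 = 59.7808%

59.7808%


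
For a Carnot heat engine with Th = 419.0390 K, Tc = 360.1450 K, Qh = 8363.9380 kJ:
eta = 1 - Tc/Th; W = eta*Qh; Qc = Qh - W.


eta = 1 - 360.1450/419.0390 = 0.1405
W = 0.1405 * 8363.9380 = 1175.5129 kJ
Qc = 8363.9380 - 1175.5129 = 7188.4251 kJ

eta = 14.0545%, W = 1175.5129 kJ, Qc = 7188.4251 kJ


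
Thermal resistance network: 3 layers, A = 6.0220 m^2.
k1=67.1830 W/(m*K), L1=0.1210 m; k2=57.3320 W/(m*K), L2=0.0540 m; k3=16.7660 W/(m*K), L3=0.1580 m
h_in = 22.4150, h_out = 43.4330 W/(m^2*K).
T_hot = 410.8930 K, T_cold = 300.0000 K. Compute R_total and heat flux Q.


R_conv_in = 1/(22.4150*6.0220) = 0.0074
R_1 = 0.1210/(67.1830*6.0220) = 0.0003
R_2 = 0.0540/(57.3320*6.0220) = 0.0002
R_3 = 0.1580/(16.7660*6.0220) = 0.0016
R_conv_out = 1/(43.4330*6.0220) = 0.0038
R_total = 0.0133 K/W
Q = 110.8930 / 0.0133 = 8368.0017 W

R_total = 0.0133 K/W, Q = 8368.0017 W


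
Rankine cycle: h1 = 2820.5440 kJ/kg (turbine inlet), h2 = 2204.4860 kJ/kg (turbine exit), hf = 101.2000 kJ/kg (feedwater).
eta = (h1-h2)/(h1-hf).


W = 616.0580 kJ/kg
Q_in = 2719.3440 kJ/kg
eta = 0.2265 = 22.6547%

eta = 22.6547%


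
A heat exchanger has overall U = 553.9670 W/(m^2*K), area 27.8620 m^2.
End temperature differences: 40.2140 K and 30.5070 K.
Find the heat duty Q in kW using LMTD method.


LMTD = 35.1373 K
Q = 553.9670 * 27.8620 * 35.1373 = 542331.3777 W = 542.3314 kW

542.3314 kW


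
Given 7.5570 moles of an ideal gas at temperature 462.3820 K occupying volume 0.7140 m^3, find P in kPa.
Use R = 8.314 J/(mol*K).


P = nRT/V = 7.5570 * 8.314 * 462.3820 / 0.7140
= 29050.9515 / 0.7140 = 40687.6072 Pa = 40.6876 kPa

40.6876 kPa


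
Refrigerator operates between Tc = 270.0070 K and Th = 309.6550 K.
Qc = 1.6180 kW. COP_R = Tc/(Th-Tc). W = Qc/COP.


COP = 270.0070 / 39.6480 = 6.8101
W = 1.6180 / 6.8101 = 0.2376 kW

COP = 6.8101, W = 0.2376 kW


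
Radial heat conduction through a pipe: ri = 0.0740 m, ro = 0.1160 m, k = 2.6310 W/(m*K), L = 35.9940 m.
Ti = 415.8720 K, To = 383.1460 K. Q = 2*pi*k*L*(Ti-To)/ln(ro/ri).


dT = 32.7260 K
ln(ro/ri) = 0.4495
Q = 2*pi*2.6310*35.9940*32.7260 / 0.4495 = 43318.1410 W

43318.1410 W


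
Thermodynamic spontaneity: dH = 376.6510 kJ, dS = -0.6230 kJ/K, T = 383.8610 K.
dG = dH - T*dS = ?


T*dS = 383.8610 * -0.6230 = -239.1454 kJ
dG = 376.6510 + 239.1454 = 615.7964 kJ (non-spontaneous)

dG = 615.7964 kJ, non-spontaneous


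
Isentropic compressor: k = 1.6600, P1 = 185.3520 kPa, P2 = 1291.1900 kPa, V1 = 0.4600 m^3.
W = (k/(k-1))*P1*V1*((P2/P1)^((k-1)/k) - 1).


(k-1)/k = 0.3976
(P2/P1)^exp = 2.1635
W = 2.5152 * 185.3520 * 0.4600 * (2.1635 - 1) = 249.5182 kJ

249.5182 kJ


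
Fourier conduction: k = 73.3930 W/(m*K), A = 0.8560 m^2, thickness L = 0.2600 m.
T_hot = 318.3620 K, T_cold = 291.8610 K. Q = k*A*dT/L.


dT = 26.5010 K
Q = 73.3930 * 0.8560 * 26.5010 / 0.2600 = 6403.4986 W

6403.4986 W


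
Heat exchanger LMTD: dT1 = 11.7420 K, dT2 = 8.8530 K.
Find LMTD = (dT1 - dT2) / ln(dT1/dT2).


dT1/dT2 = 1.3263
ln(dT1/dT2) = 0.2824
LMTD = 2.8890 / 0.2824 = 10.2296 K

10.2296 K


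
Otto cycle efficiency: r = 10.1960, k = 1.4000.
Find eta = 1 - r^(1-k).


r^(k-1) = 2.5315
eta = 1 - 1/2.5315 = 0.6050 = 60.4972%

60.4972%


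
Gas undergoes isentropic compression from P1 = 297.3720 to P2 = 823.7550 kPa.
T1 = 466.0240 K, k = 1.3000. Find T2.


(k-1)/k = 0.2308
(P2/P1)^exp = 1.2651
T2 = 466.0240 * 1.2651 = 589.5535 K

589.5535 K


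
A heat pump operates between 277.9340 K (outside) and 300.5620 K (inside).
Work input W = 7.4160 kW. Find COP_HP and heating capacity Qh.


COP = 300.5620 / 22.6280 = 13.2827
Qh = 13.2827 * 7.4160 = 98.5049 kW

COP = 13.2827, Qh = 98.5049 kW


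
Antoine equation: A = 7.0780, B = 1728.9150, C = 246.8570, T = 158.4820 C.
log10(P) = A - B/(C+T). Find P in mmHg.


C+T = 405.3390
B/(C+T) = 4.2654
log10(P) = 7.0780 - 4.2654 = 2.8126
P = 10^2.8126 = 649.5975 mmHg

649.5975 mmHg


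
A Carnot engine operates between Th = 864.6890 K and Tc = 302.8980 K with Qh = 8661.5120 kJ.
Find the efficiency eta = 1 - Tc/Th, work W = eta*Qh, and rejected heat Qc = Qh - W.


eta = 1 - 302.8980/864.6890 = 0.6497
W = 0.6497 * 8661.5120 = 5627.4100 kJ
Qc = 8661.5120 - 5627.4100 = 3034.1020 kJ

eta = 64.9703%, W = 5627.4100 kJ, Qc = 3034.1020 kJ


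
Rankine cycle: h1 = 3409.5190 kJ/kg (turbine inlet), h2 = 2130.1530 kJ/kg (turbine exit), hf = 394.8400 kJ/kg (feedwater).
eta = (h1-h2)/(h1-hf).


W = 1279.3660 kJ/kg
Q_in = 3014.6790 kJ/kg
eta = 0.4244 = 42.4379%

eta = 42.4379%


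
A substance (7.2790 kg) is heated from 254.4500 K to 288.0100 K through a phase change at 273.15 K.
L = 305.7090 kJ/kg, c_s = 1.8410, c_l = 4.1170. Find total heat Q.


Q1 (sensible, solid) = 7.2790 * 1.8410 * 18.7000 = 250.5919 kJ
Q2 (latent) = 7.2790 * 305.7090 = 2225.2558 kJ
Q3 (sensible, liquid) = 7.2790 * 4.1170 * 14.8600 = 445.3192 kJ
Q_total = 2921.1669 kJ

2921.1669 kJ


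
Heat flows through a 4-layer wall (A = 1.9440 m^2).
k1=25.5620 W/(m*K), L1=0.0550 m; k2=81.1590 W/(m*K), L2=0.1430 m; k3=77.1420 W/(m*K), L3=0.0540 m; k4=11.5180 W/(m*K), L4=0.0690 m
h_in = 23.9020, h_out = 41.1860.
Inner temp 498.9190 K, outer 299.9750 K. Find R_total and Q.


R_conv_in = 1/(23.9020*1.9440) = 0.0215
R_1 = 0.0550/(25.5620*1.9440) = 0.0011
R_2 = 0.1430/(81.1590*1.9440) = 0.0009
R_3 = 0.0540/(77.1420*1.9440) = 0.0004
R_4 = 0.0690/(11.5180*1.9440) = 0.0031
R_conv_out = 1/(41.1860*1.9440) = 0.0125
R_total = 0.0395 K/W
Q = 198.9440 / 0.0395 = 5040.9005 W

R_total = 0.0395 K/W, Q = 5040.9005 W


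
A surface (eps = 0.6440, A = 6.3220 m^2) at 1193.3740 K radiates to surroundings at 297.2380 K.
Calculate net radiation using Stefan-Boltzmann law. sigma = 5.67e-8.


T^4 = 2.0282e+12
Tsurr^4 = 7.8058e+09
Q = 0.6440 * 5.67e-8 * 6.3220 * 2.0204e+12 = 466396.2202 W

466396.2202 W


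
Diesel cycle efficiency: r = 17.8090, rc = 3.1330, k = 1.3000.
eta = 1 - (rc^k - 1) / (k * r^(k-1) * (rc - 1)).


r^(k-1) = 2.3724
rc^k = 4.4131
eta = 0.4812 = 48.1165%

48.1165%


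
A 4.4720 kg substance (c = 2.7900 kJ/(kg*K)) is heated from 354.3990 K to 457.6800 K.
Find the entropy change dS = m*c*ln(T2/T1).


T2/T1 = 1.2914
ln(T2/T1) = 0.2557
dS = 4.4720 * 2.7900 * 0.2557 = 3.1909 kJ/K

3.1909 kJ/K


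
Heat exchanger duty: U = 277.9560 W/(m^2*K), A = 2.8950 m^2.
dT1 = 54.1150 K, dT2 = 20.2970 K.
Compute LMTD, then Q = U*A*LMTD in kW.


LMTD = 34.4857 K
Q = 277.9560 * 2.8950 * 34.4857 = 27750.0443 W = 27.7500 kW

27.7500 kW


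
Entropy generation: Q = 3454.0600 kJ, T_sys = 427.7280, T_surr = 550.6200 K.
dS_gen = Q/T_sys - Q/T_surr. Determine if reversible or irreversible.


dS_sys = 3454.0600/427.7280 = 8.0754 kJ/K
dS_surr = -3454.0600/550.6200 = -6.2730 kJ/K
dS_gen = 8.0754 - 6.2730 = 1.8023 kJ/K (irreversible)

dS_gen = 1.8023 kJ/K, irreversible


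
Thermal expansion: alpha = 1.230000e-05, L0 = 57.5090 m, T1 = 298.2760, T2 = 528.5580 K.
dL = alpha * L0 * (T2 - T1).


dT = 230.2820 K
dL = 1.230000e-05 * 57.5090 * 230.2820 = 0.162892 m
L_final = 57.671892 m

dL = 0.162892 m


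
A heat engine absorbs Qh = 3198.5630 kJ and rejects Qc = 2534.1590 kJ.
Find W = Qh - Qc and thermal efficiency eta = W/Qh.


W = 3198.5630 - 2534.1590 = 664.4040 kJ
eta = 664.4040 / 3198.5630 = 0.2077 = 20.7720%

W = 664.4040 kJ, eta = 20.7720%


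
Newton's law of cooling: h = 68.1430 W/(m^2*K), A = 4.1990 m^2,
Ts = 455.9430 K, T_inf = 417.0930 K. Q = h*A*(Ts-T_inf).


dT = 38.8500 K
Q = 68.1430 * 4.1990 * 38.8500 = 11116.2460 W

11116.2460 W


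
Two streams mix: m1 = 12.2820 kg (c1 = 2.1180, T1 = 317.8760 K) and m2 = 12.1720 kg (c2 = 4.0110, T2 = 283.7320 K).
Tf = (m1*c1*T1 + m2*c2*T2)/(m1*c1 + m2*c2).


num = 22121.3292
den = 74.8352
Tf = 295.6007 K

295.6007 K


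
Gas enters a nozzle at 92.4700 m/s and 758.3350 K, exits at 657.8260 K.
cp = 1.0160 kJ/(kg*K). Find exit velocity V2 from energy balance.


dT = 100.5090 K
2*cp*1000*dT = 204234.2880
V1^2 = 8550.7009
V2 = sqrt(212784.9889) = 461.2862 m/s

461.2862 m/s


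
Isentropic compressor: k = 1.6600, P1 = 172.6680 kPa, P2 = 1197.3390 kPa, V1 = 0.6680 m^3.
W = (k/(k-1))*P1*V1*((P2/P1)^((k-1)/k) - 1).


(k-1)/k = 0.3976
(P2/P1)^exp = 2.1596
W = 2.5152 * 172.6680 * 0.6680 * (2.1596 - 1) = 336.4069 kJ

336.4069 kJ


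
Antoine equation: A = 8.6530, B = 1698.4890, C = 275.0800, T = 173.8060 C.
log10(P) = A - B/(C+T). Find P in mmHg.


C+T = 448.8860
B/(C+T) = 3.7838
log10(P) = 8.6530 - 3.7838 = 4.8692
P = 10^4.8692 = 73996.8147 mmHg

73996.8147 mmHg


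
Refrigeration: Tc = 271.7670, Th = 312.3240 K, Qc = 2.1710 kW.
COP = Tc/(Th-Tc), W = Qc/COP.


COP = 271.7670 / 40.5570 = 6.7009
W = 2.1710 / 6.7009 = 0.3240 kW

COP = 6.7009, W = 0.3240 kW


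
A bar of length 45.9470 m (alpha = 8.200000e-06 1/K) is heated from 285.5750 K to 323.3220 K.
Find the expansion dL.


dT = 37.7470 K
dL = 8.200000e-06 * 45.9470 * 37.7470 = 0.014222 m
L_final = 45.961222 m

dL = 0.014222 m


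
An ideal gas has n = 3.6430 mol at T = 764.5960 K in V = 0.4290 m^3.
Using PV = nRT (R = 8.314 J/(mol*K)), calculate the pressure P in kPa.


P = nRT/V = 3.6430 * 8.314 * 764.5960 / 0.4290
= 23158.0087 / 0.4290 = 53981.3723 Pa = 53.9814 kPa

53.9814 kPa


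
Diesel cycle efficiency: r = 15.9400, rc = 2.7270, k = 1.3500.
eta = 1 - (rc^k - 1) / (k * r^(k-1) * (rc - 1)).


r^(k-1) = 2.6355
rc^k = 3.8741
eta = 0.5323 = 53.2254%

53.2254%


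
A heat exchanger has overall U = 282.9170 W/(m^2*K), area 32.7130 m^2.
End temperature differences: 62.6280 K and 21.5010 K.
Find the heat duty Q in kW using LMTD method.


LMTD = 38.4683 K
Q = 282.9170 * 32.7130 * 38.4683 = 356026.9156 W = 356.0269 kW

356.0269 kW


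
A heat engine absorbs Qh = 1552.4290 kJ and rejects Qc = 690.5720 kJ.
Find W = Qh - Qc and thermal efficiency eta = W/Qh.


W = 1552.4290 - 690.5720 = 861.8570 kJ
eta = 861.8570 / 1552.4290 = 0.5552 = 55.5167%

W = 861.8570 kJ, eta = 55.5167%


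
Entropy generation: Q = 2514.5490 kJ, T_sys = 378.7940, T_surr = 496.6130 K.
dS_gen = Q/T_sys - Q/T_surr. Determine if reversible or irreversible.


dS_sys = 2514.5490/378.7940 = 6.6383 kJ/K
dS_surr = -2514.5490/496.6130 = -5.0634 kJ/K
dS_gen = 6.6383 - 5.0634 = 1.5749 kJ/K (irreversible)

dS_gen = 1.5749 kJ/K, irreversible


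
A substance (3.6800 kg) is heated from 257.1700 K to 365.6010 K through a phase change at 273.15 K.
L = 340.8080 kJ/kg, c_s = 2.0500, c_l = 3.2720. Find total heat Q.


Q1 (sensible, solid) = 3.6800 * 2.0500 * 15.9800 = 120.5531 kJ
Q2 (latent) = 3.6800 * 340.8080 = 1254.1734 kJ
Q3 (sensible, liquid) = 3.6800 * 3.2720 * 92.4510 = 1113.1988 kJ
Q_total = 2487.9254 kJ

2487.9254 kJ


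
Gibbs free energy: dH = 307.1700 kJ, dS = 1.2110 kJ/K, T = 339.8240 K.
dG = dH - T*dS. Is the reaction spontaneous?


T*dS = 339.8240 * 1.2110 = 411.5269 kJ
dG = 307.1700 - 411.5269 = -104.3569 kJ (spontaneous)

dG = -104.3569 kJ, spontaneous


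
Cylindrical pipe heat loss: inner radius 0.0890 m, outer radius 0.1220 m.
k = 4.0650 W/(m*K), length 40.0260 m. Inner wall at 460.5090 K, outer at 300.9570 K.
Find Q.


dT = 159.5520 K
ln(ro/ri) = 0.3154
Q = 2*pi*4.0650*40.0260*159.5520 / 0.3154 = 517183.0408 W

517183.0408 W


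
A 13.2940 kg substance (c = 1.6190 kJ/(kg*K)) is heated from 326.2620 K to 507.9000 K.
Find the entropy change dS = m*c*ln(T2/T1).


T2/T1 = 1.5567
ln(T2/T1) = 0.4426
dS = 13.2940 * 1.6190 * 0.4426 = 9.5257 kJ/K

9.5257 kJ/K


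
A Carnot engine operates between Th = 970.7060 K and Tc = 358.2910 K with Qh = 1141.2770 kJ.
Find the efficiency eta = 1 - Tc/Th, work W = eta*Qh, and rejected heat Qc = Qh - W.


eta = 1 - 358.2910/970.7060 = 0.6309
W = 0.6309 * 1141.2770 = 720.0276 kJ
Qc = 1141.2770 - 720.0276 = 421.2494 kJ

eta = 63.0896%, W = 720.0276 kJ, Qc = 421.2494 kJ


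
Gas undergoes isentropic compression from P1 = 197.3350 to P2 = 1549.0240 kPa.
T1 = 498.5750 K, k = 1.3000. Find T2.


(k-1)/k = 0.2308
(P2/P1)^exp = 1.6088
T2 = 498.5750 * 1.6088 = 802.1125 K

802.1125 K


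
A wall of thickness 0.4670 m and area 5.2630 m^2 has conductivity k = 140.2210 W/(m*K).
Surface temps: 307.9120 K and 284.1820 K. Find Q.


dT = 23.7300 K
Q = 140.2210 * 5.2630 * 23.7300 / 0.4670 = 37499.6563 W

37499.6563 W


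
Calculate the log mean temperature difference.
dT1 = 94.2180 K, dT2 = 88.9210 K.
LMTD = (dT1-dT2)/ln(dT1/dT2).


dT1/dT2 = 1.0596
ln(dT1/dT2) = 0.0579
LMTD = 5.2970 / 0.0579 = 91.5440 K

91.5440 K


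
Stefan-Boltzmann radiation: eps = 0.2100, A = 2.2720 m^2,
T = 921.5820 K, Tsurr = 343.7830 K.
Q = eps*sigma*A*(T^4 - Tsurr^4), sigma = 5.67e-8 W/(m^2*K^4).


T^4 = 7.2133e+11
Tsurr^4 = 1.3968e+10
Q = 0.2100 * 5.67e-8 * 2.2720 * 7.0737e+11 = 19136.1390 W

19136.1390 W


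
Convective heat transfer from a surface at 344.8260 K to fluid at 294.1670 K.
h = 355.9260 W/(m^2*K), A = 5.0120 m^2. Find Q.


dT = 50.6590 K
Q = 355.9260 * 5.0120 * 50.6590 = 90370.6464 W

90370.6464 W


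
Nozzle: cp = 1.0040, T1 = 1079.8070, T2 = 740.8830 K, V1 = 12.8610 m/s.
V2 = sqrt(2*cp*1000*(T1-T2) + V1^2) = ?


dT = 338.9240 K
2*cp*1000*dT = 680559.3920
V1^2 = 165.4053
V2 = sqrt(680724.7973) = 825.0605 m/s

825.0605 m/s


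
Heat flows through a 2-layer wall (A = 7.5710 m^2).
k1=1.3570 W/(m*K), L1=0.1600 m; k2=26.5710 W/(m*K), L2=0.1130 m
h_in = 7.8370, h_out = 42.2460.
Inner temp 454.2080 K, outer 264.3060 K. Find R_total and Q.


R_conv_in = 1/(7.8370*7.5710) = 0.0169
R_1 = 0.1600/(1.3570*7.5710) = 0.0156
R_2 = 0.1130/(26.5710*7.5710) = 0.0006
R_conv_out = 1/(42.2460*7.5710) = 0.0031
R_total = 0.0361 K/W
Q = 189.9020 / 0.0361 = 5258.1821 W

R_total = 0.0361 K/W, Q = 5258.1821 W


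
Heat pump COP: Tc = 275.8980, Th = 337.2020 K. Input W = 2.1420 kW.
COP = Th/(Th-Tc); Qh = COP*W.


COP = 337.2020 / 61.3040 = 5.5005
Qh = 5.5005 * 2.1420 = 11.7820 kW

COP = 5.5005, Qh = 11.7820 kW


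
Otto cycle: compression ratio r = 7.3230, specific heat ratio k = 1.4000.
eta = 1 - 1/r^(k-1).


r^(k-1) = 2.2176
eta = 1 - 1/2.2176 = 0.5491 = 54.9054%

54.9054%


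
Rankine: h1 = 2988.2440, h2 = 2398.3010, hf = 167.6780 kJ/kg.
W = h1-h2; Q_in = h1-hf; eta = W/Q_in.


W = 589.9430 kJ/kg
Q_in = 2820.5660 kJ/kg
eta = 0.2092 = 20.9158%

eta = 20.9158%


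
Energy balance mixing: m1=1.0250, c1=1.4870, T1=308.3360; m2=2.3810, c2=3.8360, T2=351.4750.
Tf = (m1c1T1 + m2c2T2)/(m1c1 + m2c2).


num = 3680.1606
den = 10.6577
Tf = 345.3056 K

345.3056 K


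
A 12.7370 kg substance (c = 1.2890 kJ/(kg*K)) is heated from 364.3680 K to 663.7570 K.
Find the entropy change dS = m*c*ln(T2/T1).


T2/T1 = 1.8217
ln(T2/T1) = 0.5998
dS = 12.7370 * 1.2890 * 0.5998 = 9.8467 kJ/K

9.8467 kJ/K


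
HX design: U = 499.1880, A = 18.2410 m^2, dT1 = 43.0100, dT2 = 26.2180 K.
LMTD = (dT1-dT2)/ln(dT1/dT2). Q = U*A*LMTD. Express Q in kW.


LMTD = 33.9242 K
Q = 499.1880 * 18.2410 * 33.9242 = 308902.8364 W = 308.9028 kW

308.9028 kW


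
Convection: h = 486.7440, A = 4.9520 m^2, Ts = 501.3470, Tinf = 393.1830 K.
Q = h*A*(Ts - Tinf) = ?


dT = 108.1640 K
Q = 486.7440 * 4.9520 * 108.1640 = 260713.7775 W

260713.7775 W


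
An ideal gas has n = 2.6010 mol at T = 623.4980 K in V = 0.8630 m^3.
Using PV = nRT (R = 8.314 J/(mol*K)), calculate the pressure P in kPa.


P = nRT/V = 2.6010 * 8.314 * 623.4980 / 0.8630
= 13482.9659 / 0.8630 = 15623.3672 Pa = 15.6234 kPa

15.6234 kPa


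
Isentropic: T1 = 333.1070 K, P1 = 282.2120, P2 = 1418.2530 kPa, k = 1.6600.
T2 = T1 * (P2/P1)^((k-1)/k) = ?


(k-1)/k = 0.3976
(P2/P1)^exp = 1.9001
T2 = 333.1070 * 1.9001 = 632.9443 K

632.9443 K


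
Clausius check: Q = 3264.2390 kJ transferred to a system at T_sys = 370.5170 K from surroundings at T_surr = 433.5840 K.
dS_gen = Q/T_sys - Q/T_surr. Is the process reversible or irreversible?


dS_sys = 3264.2390/370.5170 = 8.8100 kJ/K
dS_surr = -3264.2390/433.5840 = -7.5285 kJ/K
dS_gen = 8.8100 - 7.5285 = 1.2815 kJ/K (irreversible)

dS_gen = 1.2815 kJ/K, irreversible


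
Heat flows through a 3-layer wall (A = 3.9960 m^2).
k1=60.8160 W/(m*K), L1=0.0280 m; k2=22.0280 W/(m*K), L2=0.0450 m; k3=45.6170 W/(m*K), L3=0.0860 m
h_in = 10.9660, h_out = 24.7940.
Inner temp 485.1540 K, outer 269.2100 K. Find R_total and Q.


R_conv_in = 1/(10.9660*3.9960) = 0.0228
R_1 = 0.0280/(60.8160*3.9960) = 0.0001
R_2 = 0.0450/(22.0280*3.9960) = 0.0005
R_3 = 0.0860/(45.6170*3.9960) = 0.0005
R_conv_out = 1/(24.7940*3.9960) = 0.0101
R_total = 0.0340 K/W
Q = 215.9440 / 0.0340 = 6349.0597 W

R_total = 0.0340 K/W, Q = 6349.0597 W


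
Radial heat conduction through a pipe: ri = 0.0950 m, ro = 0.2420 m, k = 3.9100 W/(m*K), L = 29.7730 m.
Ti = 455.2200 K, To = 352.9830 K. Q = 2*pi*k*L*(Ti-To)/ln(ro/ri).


dT = 102.2370 K
ln(ro/ri) = 0.9351
Q = 2*pi*3.9100*29.7730*102.2370 / 0.9351 = 79973.7487 W

79973.7487 W


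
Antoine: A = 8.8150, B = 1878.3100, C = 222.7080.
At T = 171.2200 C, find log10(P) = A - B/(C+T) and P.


C+T = 393.9280
B/(C+T) = 4.7682
log10(P) = 8.8150 - 4.7682 = 4.0468
P = 10^4.0468 = 11138.9537 mmHg

11138.9537 mmHg


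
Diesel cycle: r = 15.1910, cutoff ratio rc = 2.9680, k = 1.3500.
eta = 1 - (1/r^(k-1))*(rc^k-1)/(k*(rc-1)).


r^(k-1) = 2.5915
rc^k = 4.3434
eta = 0.5144 = 51.4410%

51.4410%


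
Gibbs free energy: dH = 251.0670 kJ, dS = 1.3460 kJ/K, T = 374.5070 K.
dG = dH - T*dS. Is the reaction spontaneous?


T*dS = 374.5070 * 1.3460 = 504.0864 kJ
dG = 251.0670 - 504.0864 = -253.0194 kJ (spontaneous)

dG = -253.0194 kJ, spontaneous


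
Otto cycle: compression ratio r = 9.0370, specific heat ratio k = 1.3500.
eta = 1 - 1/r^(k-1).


r^(k-1) = 2.1608
eta = 1 - 1/2.1608 = 0.5372 = 53.7202%

53.7202%


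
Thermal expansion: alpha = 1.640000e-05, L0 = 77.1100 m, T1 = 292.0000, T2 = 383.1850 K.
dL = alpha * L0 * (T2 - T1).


dT = 91.1850 K
dL = 1.640000e-05 * 77.1100 * 91.1850 = 0.115313 m
L_final = 77.225313 m

dL = 0.115313 m


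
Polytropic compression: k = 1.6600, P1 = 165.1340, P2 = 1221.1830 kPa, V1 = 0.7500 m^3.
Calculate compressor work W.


(k-1)/k = 0.3976
(P2/P1)^exp = 2.2156
W = 2.5152 * 165.1340 * 0.7500 * (2.2156 - 1) = 378.6509 kJ

378.6509 kJ


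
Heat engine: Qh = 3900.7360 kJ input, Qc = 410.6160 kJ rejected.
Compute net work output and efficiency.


W = 3900.7360 - 410.6160 = 3490.1200 kJ
eta = 3490.1200 / 3900.7360 = 0.8947 = 89.4734%

W = 3490.1200 kJ, eta = 89.4734%


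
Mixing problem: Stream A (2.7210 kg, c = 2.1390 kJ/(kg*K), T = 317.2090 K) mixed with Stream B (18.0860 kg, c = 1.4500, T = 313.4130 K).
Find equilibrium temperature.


num = 10065.3877
den = 32.0449
Tf = 314.1025 K

314.1025 K


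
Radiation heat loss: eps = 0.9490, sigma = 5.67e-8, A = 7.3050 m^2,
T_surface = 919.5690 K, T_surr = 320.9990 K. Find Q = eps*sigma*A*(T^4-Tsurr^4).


T^4 = 7.1505e+11
Tsurr^4 = 1.0617e+10
Q = 0.9490 * 5.67e-8 * 7.3050 * 7.0443e+11 = 276891.6637 W

276891.6637 W


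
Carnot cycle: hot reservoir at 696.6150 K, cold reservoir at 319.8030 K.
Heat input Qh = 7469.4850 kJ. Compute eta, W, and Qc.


eta = 1 - 319.8030/696.6150 = 0.5409
W = 0.5409 * 7469.4850 = 4040.3833 kJ
Qc = 7469.4850 - 4040.3833 = 3429.1017 kJ

eta = 54.0919%, W = 4040.3833 kJ, Qc = 3429.1017 kJ


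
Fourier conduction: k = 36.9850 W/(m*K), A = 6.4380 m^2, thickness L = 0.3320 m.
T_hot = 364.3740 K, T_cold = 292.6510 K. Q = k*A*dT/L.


dT = 71.7230 K
Q = 36.9850 * 6.4380 * 71.7230 / 0.3320 = 51439.5260 W

51439.5260 W


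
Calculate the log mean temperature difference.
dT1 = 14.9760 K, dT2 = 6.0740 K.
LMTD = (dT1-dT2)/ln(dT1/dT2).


dT1/dT2 = 2.4656
ln(dT1/dT2) = 0.9024
LMTD = 8.9020 / 0.9024 = 9.8645 K

9.8645 K


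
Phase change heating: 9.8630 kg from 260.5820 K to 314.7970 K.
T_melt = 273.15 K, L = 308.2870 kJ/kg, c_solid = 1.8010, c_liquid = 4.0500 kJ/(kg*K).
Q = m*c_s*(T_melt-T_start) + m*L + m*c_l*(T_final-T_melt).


Q1 (sensible, solid) = 9.8630 * 1.8010 * 12.5680 = 223.2487 kJ
Q2 (latent) = 9.8630 * 308.2870 = 3040.6347 kJ
Q3 (sensible, liquid) = 9.8630 * 4.0500 * 41.6470 = 1663.5957 kJ
Q_total = 4927.4790 kJ

4927.4790 kJ


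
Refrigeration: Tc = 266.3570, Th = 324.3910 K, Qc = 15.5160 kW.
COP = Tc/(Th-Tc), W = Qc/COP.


COP = 266.3570 / 58.0340 = 4.5897
W = 15.5160 / 4.5897 = 3.3806 kW

COP = 4.5897, W = 3.3806 kW


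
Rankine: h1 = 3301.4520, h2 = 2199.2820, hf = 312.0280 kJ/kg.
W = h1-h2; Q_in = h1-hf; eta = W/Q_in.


W = 1102.1700 kJ/kg
Q_in = 2989.4240 kJ/kg
eta = 0.3687 = 36.8690%

eta = 36.8690%


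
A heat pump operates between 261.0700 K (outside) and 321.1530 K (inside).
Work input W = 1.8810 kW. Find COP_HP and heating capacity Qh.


COP = 321.1530 / 60.0830 = 5.3452
Qh = 5.3452 * 1.8810 = 10.0542 kW

COP = 5.3452, Qh = 10.0542 kW


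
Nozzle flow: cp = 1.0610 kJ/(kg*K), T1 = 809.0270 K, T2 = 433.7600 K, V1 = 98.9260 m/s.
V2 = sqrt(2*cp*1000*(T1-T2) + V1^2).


dT = 375.2670 K
2*cp*1000*dT = 796316.5740
V1^2 = 9786.3535
V2 = sqrt(806102.9275) = 897.8323 m/s

897.8323 m/s


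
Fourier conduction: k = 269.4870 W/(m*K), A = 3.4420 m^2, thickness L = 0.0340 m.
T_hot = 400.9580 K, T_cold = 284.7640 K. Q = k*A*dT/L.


dT = 116.1940 K
Q = 269.4870 * 3.4420 * 116.1940 / 0.0340 = 3169957.7314 W

3169957.7314 W
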